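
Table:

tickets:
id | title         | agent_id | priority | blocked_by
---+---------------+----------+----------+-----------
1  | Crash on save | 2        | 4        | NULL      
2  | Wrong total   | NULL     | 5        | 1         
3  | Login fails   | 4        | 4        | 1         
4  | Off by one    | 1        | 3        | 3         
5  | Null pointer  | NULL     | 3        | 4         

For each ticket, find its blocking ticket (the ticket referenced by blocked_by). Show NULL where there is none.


This is a self-join: tickets is joined to a second copy of itself, matching each row's blocked_by to another row's id. Use LEFT JOIN so rows with blocked_by=NULL are kept.
  - ticket 1 (Crash on save): blocked_by=NULL -> NULL
  - ticket 2 (Wrong total): blocked_by=1 -> Crash on save
  - ticket 3 (Login fails): blocked_by=1 -> Crash on save
  - ticket 4 (Off by one): blocked_by=3 -> Login fails
  - ticket 5 (Null pointer): blocked_by=4 -> Off by one

SQL:
SELECT a.title AS item, b.title AS blocked_by
FROM tickets a
LEFT JOIN tickets b ON a.blocked_by = b.id

Result:
item          | blocked_by   
--------------+--------------
Crash on save | NULL         
Wrong total   | Crash on save
Login fails   | Crash on save
Off by one    | Login fails  
Null pointer  | Off by one   


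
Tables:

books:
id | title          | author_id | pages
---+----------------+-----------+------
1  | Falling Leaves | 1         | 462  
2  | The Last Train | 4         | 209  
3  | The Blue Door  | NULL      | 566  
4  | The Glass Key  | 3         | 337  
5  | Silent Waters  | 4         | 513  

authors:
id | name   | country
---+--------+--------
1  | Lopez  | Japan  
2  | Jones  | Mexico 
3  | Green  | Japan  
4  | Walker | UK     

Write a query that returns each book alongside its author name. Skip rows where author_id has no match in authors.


INNER JOIN keeps only books rows whose author_id matches an id in authors. Walk through each book:
  - book 1 (Falling Leaves): author_id=1 -> matches Lopez
  - book 2 (The Last Train): author_id=4 -> matches Walker
  - book 3 (The Blue Door): author_id=NULL, no match -> dropped
  - book 4 (The Glass Key): author_id=3 -> matches Green
  - book 5 (Silent Waters): author_id=4 -> matches Walker
So 1 of 5 rows is dropped.

SQL:
SELECT a.title, b.name AS author
FROM books a
INNER JOIN authors b ON a.author_id = b.id

Result:
title          | author
---------------+-------
Falling Leaves | Lopez 
The Last Train | Walker
The Glass Key  | Green 
Silent Waters  | Walker


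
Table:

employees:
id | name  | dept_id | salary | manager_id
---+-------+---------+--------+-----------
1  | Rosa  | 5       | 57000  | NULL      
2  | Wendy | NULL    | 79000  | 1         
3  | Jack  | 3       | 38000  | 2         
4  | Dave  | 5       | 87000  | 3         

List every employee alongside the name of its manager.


This is a self-join: employees is joined to a second copy of itself, matching each row's manager_id to another row's id. Use LEFT JOIN so rows with manager_id=NULL are kept.
  - employee 1 (Rosa): manager_id=NULL -> NULL
  - employee 2 (Wendy): manager_id=1 -> Rosa
  - employee 3 (Jack): manager_id=2 -> Wendy
  - employee 4 (Dave): manager_id=3 -> Jack

SQL:
SELECT a.name AS item, b.name AS manager
FROM employees a
LEFT JOIN employees b ON a.manager_id = b.id

Result:
item  | manager
------+--------
Rosa  | NULL   
Wendy | Rosa   
Jack  | Wendy  
Dave  | Jack   


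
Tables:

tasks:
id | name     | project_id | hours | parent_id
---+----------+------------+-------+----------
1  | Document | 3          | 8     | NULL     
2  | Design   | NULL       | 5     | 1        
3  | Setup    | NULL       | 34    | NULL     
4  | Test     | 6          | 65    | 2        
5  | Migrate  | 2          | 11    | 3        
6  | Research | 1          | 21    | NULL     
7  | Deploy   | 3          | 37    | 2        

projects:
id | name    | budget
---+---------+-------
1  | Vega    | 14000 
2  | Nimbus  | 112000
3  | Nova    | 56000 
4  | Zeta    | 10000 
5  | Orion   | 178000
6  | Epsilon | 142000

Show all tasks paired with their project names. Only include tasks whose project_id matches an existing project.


INNER JOIN keeps only tasks rows whose project_id matches an id in projects. Walk through each task:
  - task 1 (Document): project_id=3 -> matches Nova
  - task 2 (Design): project_id=NULL, no match -> dropped
  - task 3 (Setup): project_id=NULL, no match -> dropped
  - task 4 (Test): project_id=6 -> matches Epsilon
  - task 5 (Migrate): project_id=2 -> matches Nimbus
  - task 6 (Research): project_id=1 -> matches Vega
  - task 7 (Deploy): project_id=3 -> matches Nova
So 2 of 7 rows are dropped.

SQL:
SELECT a.name, b.name AS project
FROM tasks a
INNER JOIN projects b ON a.project_id = b.id

Result:
name     | project
---------+--------
Document | Nova   
Test     | Epsilon
Migrate  | Nimbus 
Research | Vega   
Deploy   | Nova   


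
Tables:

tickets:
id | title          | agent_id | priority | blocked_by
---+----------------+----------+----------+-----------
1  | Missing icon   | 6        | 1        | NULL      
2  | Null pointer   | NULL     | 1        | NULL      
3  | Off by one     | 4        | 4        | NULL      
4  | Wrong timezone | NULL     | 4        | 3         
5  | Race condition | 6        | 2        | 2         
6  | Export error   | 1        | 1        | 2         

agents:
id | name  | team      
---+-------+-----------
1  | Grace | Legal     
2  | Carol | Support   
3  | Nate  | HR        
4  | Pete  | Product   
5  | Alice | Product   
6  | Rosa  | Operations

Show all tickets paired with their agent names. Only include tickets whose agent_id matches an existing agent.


INNER JOIN keeps only tickets rows whose agent_id matches an id in agents. Walk through each ticket:
  - ticket 1 (Missing icon): agent_id=6 -> matches Rosa
  - ticket 2 (Null pointer): agent_id=NULL, no match -> dropped
  - ticket 3 (Off by one): agent_id=4 -> matches Pete
  - ticket 4 (Wrong timezone): agent_id=NULL, no match -> dropped
  - ticket 5 (Race condition): agent_id=6 -> matches Rosa
  - ticket 6 (Export error): agent_id=1 -> matches Grace
So 2 of 6 rows are dropped.

SQL:
SELECT a.title, b.name AS agent
FROM tickets a
INNER JOIN agents b ON a.agent_id = b.id

Result:
title          | agent
---------------+------
Missing icon   | Rosa 
Off by one     | Pete 
Race condition | Rosa 
Export error   | Grace


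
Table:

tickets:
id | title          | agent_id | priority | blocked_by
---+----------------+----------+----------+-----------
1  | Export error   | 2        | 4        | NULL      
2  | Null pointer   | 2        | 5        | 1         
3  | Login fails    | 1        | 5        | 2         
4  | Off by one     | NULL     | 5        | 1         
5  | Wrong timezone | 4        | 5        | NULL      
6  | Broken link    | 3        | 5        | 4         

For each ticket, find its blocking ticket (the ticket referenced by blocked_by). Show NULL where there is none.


This is a self-join: tickets is joined to a second copy of itself, matching each row's blocked_by to another row's id. Use LEFT JOIN so rows with blocked_by=NULL are kept.
  - ticket 1 (Export error): blocked_by=NULL -> NULL
  - ticket 2 (Null pointer): blocked_by=1 -> Export error
  - ticket 3 (Login fails): blocked_by=2 -> Null pointer
  - ticket 4 (Off by one): blocked_by=1 -> Export error
  - ticket 5 (Wrong timezone): blocked_by=NULL -> NULL
  - ticket 6 (Broken link): blocked_by=4 -> Off by one

SQL:
SELECT a.title AS item, b.title AS blocked_by
FROM tickets a
LEFT JOIN tickets b ON a.blocked_by = b.id

Result:
item           | blocked_by  
---------------+-------------
Export error   | NULL        
Null pointer   | Export error
Login fails    | Null pointer
Off by one     | Export error
Wrong timezone | NULL        
Broken link    | Off by one  


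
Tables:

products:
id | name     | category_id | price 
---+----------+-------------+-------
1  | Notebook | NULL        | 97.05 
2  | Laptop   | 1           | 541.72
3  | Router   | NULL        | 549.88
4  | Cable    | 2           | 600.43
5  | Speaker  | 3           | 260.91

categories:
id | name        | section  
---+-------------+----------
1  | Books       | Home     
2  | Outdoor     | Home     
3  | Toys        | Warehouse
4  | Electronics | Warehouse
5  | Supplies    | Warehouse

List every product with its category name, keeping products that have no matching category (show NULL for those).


LEFT JOIN keeps every row from products (the left table); where category_id has no match in categories, the category columns become NULL. Walk through each product:
  - product 1 (Notebook): category_id=NULL, no match -> kept with NULL
  - product 2 (Laptop): category_id=1 -> matches Books
  - product 3 (Router): category_id=NULL, no match -> kept with NULL
  - product 4 (Cable): category_id=2 -> matches Outdoor
  - product 5 (Speaker): category_id=3 -> matches Toys
All 5 rows appear; 2 have NULL category.

SQL:
SELECT a.name, b.name AS category
FROM products a
LEFT JOIN categories b ON a.category_id = b.id

Result:
name     | category
---------+---------
Notebook | NULL    
Laptop   | Books   
Router   | NULL    
Cable    | Outdoor 
Speaker  | Toys    


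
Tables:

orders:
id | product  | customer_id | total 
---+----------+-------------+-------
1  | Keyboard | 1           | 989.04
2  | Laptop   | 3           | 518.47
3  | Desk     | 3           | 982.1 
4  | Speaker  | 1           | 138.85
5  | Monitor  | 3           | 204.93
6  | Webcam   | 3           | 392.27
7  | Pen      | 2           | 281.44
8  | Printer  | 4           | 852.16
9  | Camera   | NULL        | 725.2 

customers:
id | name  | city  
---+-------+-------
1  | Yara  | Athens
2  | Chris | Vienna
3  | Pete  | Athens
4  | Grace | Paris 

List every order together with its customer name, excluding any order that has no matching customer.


INNER JOIN keeps only orders rows whose customer_id matches an id in customers. Walk through each order:
  - order 1 (Keyboard): customer_id=1 -> matches Yara
  - order 2 (Laptop): customer_id=3 -> matches Pete
  - order 3 (Desk): customer_id=3 -> matches Pete
  - order 4 (Speaker): customer_id=1 -> matches Yara
  - order 5 (Monitor): customer_id=3 -> matches Pete
  - order 6 (Webcam): customer_id=3 -> matches Pete
  - order 7 (Pen): customer_id=2 -> matches Chris
  - order 8 (Printer): customer_id=4 -> matches Grace
  - order 9 (Camera): customer_id=NULL, no match -> dropped
So 1 of 9 rows is dropped.

SQL:
SELECT a.product, b.name AS customer
FROM orders a
INNER JOIN customers b ON a.customer_id = b.id

Result:
product  | customer
---------+---------
Keyboard | Yara    
Laptop   | Pete    
Desk     | Pete    
Speaker  | Yara    
Monitor  | Pete    
Webcam   | Pete    
Pen      | Chris   
Printer  | Grace   


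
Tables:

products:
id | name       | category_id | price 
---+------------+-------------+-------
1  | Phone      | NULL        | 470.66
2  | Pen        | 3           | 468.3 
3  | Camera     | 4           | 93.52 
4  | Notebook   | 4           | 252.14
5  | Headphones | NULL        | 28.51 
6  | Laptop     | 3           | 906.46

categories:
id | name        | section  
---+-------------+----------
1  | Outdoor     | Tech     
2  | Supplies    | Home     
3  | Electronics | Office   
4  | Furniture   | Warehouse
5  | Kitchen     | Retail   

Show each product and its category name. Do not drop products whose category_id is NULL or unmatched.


LEFT JOIN keeps every row from products (the left table); where category_id has no match in categories, the category columns become NULL. Walk through each product:
  - product 1 (Phone): category_id=NULL, no match -> kept with NULL
  - product 2 (Pen): category_id=3 -> matches Electronics
  - product 3 (Camera): category_id=4 -> matches Furniture
  - product 4 (Notebook): category_id=4 -> matches Furniture
  - product 5 (Headphones): category_id=NULL, no match -> kept with NULL
  - product 6 (Laptop): category_id=3 -> matches Electronics
All 6 rows appear; 2 have NULL category.

SQL:
SELECT a.name, b.name AS category
FROM products a
LEFT JOIN categories b ON a.category_id = b.id

Result:
name       | category   
-----------+------------
Phone      | NULL       
Pen        | Electronics
Camera     | Furniture  
Notebook   | Furniture  
Headphones | NULL       
Laptop     | Electronics


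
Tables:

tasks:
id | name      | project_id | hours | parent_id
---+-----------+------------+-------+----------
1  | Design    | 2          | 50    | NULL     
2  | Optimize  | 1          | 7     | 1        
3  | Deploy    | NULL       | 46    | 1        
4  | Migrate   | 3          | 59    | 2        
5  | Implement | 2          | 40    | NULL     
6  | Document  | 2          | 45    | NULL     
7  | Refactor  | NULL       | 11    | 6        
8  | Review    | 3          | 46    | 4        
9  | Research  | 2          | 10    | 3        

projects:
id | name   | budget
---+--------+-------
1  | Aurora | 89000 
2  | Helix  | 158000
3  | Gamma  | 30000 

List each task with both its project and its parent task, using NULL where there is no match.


Two LEFT JOINs from the same base table tasks: one to projects via project_id, one to tasks itself via parent_id. Both are LEFT so every task is preserved.
Match against projects:
  - task 1 (Design): project_id=2 -> matches Helix
  - task 2 (Optimize): project_id=1 -> matches Aurora
  - task 3 (Deploy): project_id=NULL, no match -> kept with NULL
  - task 4 (Migrate): project_id=3 -> matches Gamma
  - task 5 (Implement): project_id=2 -> matches Helix
  - task 6 (Document): project_id=2 -> matches Helix
  - task 7 (Refactor): project_id=NULL, no match -> kept with NULL
  - task 8 (Review): project_id=3 -> matches Gamma
  - task 9 (Research): project_id=2 -> matches Helix
Match against tasks (self):
  - task 1 (Design): parent_id=NULL -> NULL
  - task 2 (Optimize): parent_id=1 -> Design
  - task 3 (Deploy): parent_id=1 -> Design
  - task 4 (Migrate): parent_id=2 -> Optimize
  - task 5 (Implement): parent_id=NULL -> NULL
  - task 6 (Document): parent_id=NULL -> NULL
  - task 7 (Refactor): parent_id=6 -> Document
  - task 8 (Review): parent_id=4 -> Migrate
  - task 9 (Research): parent_id=3 -> Deploy

SQL:
SELECT a.name, b.name AS project, c.name AS parent
FROM tasks a
LEFT JOIN projects b ON a.project_id = b.id
LEFT JOIN tasks c ON a.parent_id = c.id

Result:
name      | project | parent  
----------+---------+---------
Design    | Helix   | NULL    
Optimize  | Aurora  | Design  
Deploy    | NULL    | Design  
Migrate   | Gamma   | Optimize
Implement | Helix   | NULL    
Document  | Helix   | NULL    
Refactor  | NULL    | Document
Review    | Gamma   | Migrate 
Research  | Helix   | Deploy  


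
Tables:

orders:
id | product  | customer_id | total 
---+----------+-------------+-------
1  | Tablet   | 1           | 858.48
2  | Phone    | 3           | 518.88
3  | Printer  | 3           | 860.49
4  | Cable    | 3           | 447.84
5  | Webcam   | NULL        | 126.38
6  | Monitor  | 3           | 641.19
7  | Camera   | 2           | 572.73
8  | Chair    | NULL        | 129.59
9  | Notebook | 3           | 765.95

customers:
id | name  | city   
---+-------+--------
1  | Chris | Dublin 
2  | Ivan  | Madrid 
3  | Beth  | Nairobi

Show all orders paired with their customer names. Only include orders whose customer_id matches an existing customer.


INNER JOIN keeps only orders rows whose customer_id matches an id in customers. Walk through each order:
  - order 1 (Tablet): customer_id=1 -> matches Chris
  - order 2 (Phone): customer_id=3 -> matches Beth
  - order 3 (Printer): customer_id=3 -> matches Beth
  - order 4 (Cable): customer_id=3 -> matches Beth
  - order 5 (Webcam): customer_id=NULL, no match -> dropped
  - order 6 (Monitor): customer_id=3 -> matches Beth
  - order 7 (Camera): customer_id=2 -> matches Ivan
  - order 8 (Chair): customer_id=NULL, no match -> dropped
  - order 9 (Notebook): customer_id=3 -> matches Beth
So 2 of 9 rows are dropped.

SQL:
SELECT a.product, b.name AS customer
FROM orders a
INNER JOIN customers b ON a.customer_id = b.id

Result:
product  | customer
---------+---------
Tablet   | Chris   
Phone    | Beth    
Printer  | Beth    
Cable    | Beth    
Monitor  | Beth    
Camera   | Ivan    
Notebook | Beth    


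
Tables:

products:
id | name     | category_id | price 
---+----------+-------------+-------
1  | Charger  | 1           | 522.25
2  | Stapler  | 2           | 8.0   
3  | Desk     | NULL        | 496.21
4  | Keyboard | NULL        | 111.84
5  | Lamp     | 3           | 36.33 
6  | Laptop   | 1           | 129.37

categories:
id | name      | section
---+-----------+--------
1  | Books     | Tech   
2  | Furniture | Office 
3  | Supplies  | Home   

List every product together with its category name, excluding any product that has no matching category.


INNER JOIN keeps only products rows whose category_id matches an id in categories. Walk through each product:
  - product 1 (Charger): category_id=1 -> matches Books
  - product 2 (Stapler): category_id=2 -> matches Furniture
  - product 3 (Desk): category_id=NULL, no match -> dropped
  - product 4 (Keyboard): category_id=NULL, no match -> dropped
  - product 5 (Lamp): category_id=3 -> matches Supplies
  - product 6 (Laptop): category_id=1 -> matches Books
So 2 of 6 rows are dropped.

SQL:
SELECT a.name, b.name AS category
FROM products a
INNER JOIN categories b ON a.category_id = b.id

Result:
name    | category 
--------+----------
Charger | Books    
Stapler | Furniture
Lamp    | Supplies 
Laptop  | Books    


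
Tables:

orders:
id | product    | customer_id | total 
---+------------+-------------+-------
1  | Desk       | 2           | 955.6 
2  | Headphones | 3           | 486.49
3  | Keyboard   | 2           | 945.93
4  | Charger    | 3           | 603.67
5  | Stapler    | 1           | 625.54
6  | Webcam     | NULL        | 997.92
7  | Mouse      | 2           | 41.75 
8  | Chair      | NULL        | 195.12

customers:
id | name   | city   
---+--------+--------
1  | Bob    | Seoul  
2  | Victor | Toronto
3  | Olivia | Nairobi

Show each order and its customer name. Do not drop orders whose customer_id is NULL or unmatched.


LEFT JOIN keeps every row from orders (the left table); where customer_id has no match in customers, the customer columns become NULL. Walk through each order:
  - order 1 (Desk): customer_id=2 -> matches Victor
  - order 2 (Headphones): customer_id=3 -> matches Olivia
  - order 3 (Keyboard): customer_id=2 -> matches Victor
  - order 4 (Charger): customer_id=3 -> matches Olivia
  - order 5 (Stapler): customer_id=1 -> matches Bob
  - order 6 (Webcam): customer_id=NULL, no match -> kept with NULL
  - order 7 (Mouse): customer_id=2 -> matches Victor
  - order 8 (Chair): customer_id=NULL, no match -> kept with NULL
All 8 rows appear; 2 have NULL customer.

SQL:
SELECT a.product, b.name AS customer
FROM orders a
LEFT JOIN customers b ON a.customer_id = b.id

Result:
product    | customer
-----------+---------
Desk       | Victor  
Headphones | Olivia  
Keyboard   | Victor  
Charger    | Olivia  
Stapler    | Bob     
Webcam     | NULL    
Mouse      | Victor  
Chair      | NULL    


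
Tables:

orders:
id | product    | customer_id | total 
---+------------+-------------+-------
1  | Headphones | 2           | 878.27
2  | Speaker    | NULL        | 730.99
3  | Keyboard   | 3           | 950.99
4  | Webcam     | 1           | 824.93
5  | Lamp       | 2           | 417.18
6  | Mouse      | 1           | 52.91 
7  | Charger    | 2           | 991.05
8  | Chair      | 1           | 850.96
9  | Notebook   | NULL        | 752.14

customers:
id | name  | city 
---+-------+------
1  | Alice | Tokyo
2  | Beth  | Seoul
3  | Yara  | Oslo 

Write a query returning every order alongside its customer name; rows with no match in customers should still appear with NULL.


LEFT JOIN keeps every row from orders (the left table); where customer_id has no match in customers, the customer columns become NULL. Walk through each order:
  - order 1 (Headphones): customer_id=2 -> matches Beth
  - order 2 (Speaker): customer_id=NULL, no match -> kept with NULL
  - order 3 (Keyboard): customer_id=3 -> matches Yara
  - order 4 (Webcam): customer_id=1 -> matches Alice
  - order 5 (Lamp): customer_id=2 -> matches Beth
  - order 6 (Mouse): customer_id=1 -> matches Alice
  - order 7 (Charger): customer_id=2 -> matches Beth
  - order 8 (Chair): customer_id=1 -> matches Alice
  - order 9 (Notebook): customer_id=NULL, no match -> kept with NULL
All 9 rows appear; 2 have NULL customer.

SQL:
SELECT a.product, b.name AS customer
FROM orders a
LEFT JOIN customers b ON a.customer_id = b.id

Result:
product    | customer
-----------+---------
Headphones | Beth    
Speaker    | NULL    
Keyboard   | Yara    
Webcam     | Alice   
Lamp       | Beth    
Mouse      | Alice   
Charger    | Beth    
Chair      | Alice   
Notebook   | NULL    


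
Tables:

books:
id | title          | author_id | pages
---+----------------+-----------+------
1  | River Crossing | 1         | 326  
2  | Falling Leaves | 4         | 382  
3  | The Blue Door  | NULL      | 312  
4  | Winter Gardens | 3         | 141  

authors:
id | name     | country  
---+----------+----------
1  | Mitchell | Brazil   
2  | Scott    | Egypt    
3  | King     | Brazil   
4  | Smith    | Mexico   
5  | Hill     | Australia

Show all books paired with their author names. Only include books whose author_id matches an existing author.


INNER JOIN keeps only books rows whose author_id matches an id in authors. Walk through each book:
  - book 1 (River Crossing): author_id=1 -> matches Mitchell
  - book 2 (Falling Leaves): author_id=4 -> matches Smith
  - book 3 (The Blue Door): author_id=NULL, no match -> dropped
  - book 4 (Winter Gardens): author_id=3 -> matches King
So 1 of 4 rows is dropped.

SQL:
SELECT a.title, b.name AS author
FROM books a
INNER JOIN authors b ON a.author_id = b.id

Result:
title          | author  
---------------+---------
River Crossing | Mitchell
Falling Leaves | Smith   
Winter Gardens | King    


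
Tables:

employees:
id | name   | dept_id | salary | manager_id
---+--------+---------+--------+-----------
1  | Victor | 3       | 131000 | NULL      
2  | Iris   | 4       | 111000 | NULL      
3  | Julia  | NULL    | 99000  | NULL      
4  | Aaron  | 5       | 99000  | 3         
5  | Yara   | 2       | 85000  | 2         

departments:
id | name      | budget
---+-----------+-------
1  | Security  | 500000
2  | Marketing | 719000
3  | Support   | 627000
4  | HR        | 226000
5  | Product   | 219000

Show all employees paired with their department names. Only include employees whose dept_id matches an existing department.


INNER JOIN keeps only employees rows whose dept_id matches an id in departments. Walk through each employee:
  - employee 1 (Victor): dept_id=3 -> matches Support
  - employee 2 (Iris): dept_id=4 -> matches HR
  - employee 3 (Julia): dept_id=NULL, no match -> dropped
  - employee 4 (Aaron): dept_id=5 -> matches Product
  - employee 5 (Yara): dept_id=2 -> matches Marketing
So 1 of 5 rows is dropped.

SQL:
SELECT a.name, b.name AS department
FROM employees a
INNER JOIN departments b ON a.dept_id = b.id

Result:
name   | department
-------+-----------
Victor | Support   
Iris   | HR        
Aaron  | Product   
Yara   | Marketing 


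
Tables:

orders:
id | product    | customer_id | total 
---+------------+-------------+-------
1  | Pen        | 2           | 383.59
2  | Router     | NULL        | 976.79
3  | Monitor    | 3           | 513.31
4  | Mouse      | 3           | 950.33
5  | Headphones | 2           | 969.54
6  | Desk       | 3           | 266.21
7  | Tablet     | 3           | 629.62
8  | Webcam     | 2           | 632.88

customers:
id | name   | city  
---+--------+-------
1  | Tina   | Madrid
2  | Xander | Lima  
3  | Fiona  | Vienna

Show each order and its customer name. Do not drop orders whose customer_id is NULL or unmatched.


LEFT JOIN keeps every row from orders (the left table); where customer_id has no match in customers, the customer columns become NULL. Walk through each order:
  - order 1 (Pen): customer_id=2 -> matches Xander
  - order 2 (Router): customer_id=NULL, no match -> kept with NULL
  - order 3 (Monitor): customer_id=3 -> matches Fiona
  - order 4 (Mouse): customer_id=3 -> matches Fiona
  - order 5 (Headphones): customer_id=2 -> matches Xander
  - order 6 (Desk): customer_id=3 -> matches Fiona
  - order 7 (Tablet): customer_id=3 -> matches Fiona
  - order 8 (Webcam): customer_id=2 -> matches Xander
All 8 rows appear; 1 has NULL customer.

SQL:
SELECT a.product, b.name AS customer
FROM orders a
LEFT JOIN customers b ON a.customer_id = b.id

Result:
product    | customer
-----------+---------
Pen        | Xander  
Router     | NULL    
Monitor    | Fiona   
Mouse      | Fiona   
Headphones | Xander  
Desk       | Fiona   
Tablet     | Fiona   
Webcam     | Xander  


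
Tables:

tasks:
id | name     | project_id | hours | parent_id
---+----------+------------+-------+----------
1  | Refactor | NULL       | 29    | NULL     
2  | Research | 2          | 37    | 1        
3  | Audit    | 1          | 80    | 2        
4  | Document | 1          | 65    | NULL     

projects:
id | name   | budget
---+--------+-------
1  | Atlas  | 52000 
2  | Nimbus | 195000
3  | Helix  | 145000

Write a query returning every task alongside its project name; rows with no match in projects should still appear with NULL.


LEFT JOIN keeps every row from tasks (the left table); where project_id has no match in projects, the project columns become NULL. Walk through each task:
  - task 1 (Refactor): project_id=NULL, no match -> kept with NULL
  - task 2 (Research): project_id=2 -> matches Nimbus
  - task 3 (Audit): project_id=1 -> matches Atlas
  - task 4 (Document): project_id=1 -> matches Atlas
All 4 rows appear; 1 has NULL project.

SQL:
SELECT a.name, b.name AS project
FROM tasks a
LEFT JOIN projects b ON a.project_id = b.id

Result:
name     | project
---------+--------
Refactor | NULL   
Research | Nimbus 
Audit    | Atlas  
Document | Atlas  


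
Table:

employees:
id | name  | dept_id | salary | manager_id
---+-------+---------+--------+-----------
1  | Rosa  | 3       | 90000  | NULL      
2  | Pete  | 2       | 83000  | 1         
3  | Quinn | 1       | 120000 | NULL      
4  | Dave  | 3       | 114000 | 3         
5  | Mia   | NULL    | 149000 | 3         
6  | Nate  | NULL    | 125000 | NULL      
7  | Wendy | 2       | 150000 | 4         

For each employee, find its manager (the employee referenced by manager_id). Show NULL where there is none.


This is a self-join: employees is joined to a second copy of itself, matching each row's manager_id to another row's id. Use LEFT JOIN so rows with manager_id=NULL are kept.
  - employee 1 (Rosa): manager_id=NULL -> NULL
  - employee 2 (Pete): manager_id=1 -> Rosa
  - employee 3 (Quinn): manager_id=NULL -> NULL
  - employee 4 (Dave): manager_id=3 -> Quinn
  - employee 5 (Mia): manager_id=3 -> Quinn
  - employee 6 (Nate): manager_id=NULL -> NULL
  - employee 7 (Wendy): manager_id=4 -> Dave

SQL:
SELECT a.name AS item, b.name AS manager
FROM employees a
LEFT JOIN employees b ON a.manager_id = b.id

Result:
item  | manager
------+--------
Rosa  | NULL   
Pete  | Rosa   
Quinn | NULL   
Dave  | Quinn  
Mia   | Quinn  
Nate  | NULL   
Wendy | Dave   


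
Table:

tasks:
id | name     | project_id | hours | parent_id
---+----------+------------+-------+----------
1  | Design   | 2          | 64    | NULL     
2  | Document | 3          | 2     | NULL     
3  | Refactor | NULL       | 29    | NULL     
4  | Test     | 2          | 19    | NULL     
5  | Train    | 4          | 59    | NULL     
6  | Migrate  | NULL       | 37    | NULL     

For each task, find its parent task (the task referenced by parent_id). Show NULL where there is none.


This is a self-join: tasks is joined to a second copy of itself, matching each row's parent_id to another row's id. Use LEFT JOIN so rows with parent_id=NULL are kept.
  - task 1 (Design): parent_id=NULL -> NULL
  - task 2 (Document): parent_id=NULL -> NULL
  - task 3 (Refactor): parent_id=NULL -> NULL
  - task 4 (Test): parent_id=NULL -> NULL
  - task 5 (Train): parent_id=NULL -> NULL
  - task 6 (Migrate): parent_id=NULL -> NULL

SQL:
SELECT a.name AS item, b.name AS parent
FROM tasks a
LEFT JOIN tasks b ON a.parent_id = b.id

Result:
item     | parent
---------+-------
Design   | NULL  
Document | NULL  
Refactor | NULL  
Test     | NULL  
Train    | NULL  
Migrate  | NULL  


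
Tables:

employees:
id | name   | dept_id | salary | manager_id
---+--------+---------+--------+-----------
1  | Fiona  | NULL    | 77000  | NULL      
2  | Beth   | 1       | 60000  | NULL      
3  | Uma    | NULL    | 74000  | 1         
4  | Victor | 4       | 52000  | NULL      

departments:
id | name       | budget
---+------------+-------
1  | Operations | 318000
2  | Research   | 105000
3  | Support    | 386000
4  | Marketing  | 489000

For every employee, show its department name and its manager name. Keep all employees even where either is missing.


Two LEFT JOINs from the same base table employees: one to departments via dept_id, one to employees itself via manager_id. Both are LEFT so every employee is preserved.
Match against departments:
  - employee 1 (Fiona): dept_id=NULL, no match -> kept with NULL
  - employee 2 (Beth): dept_id=1 -> matches Operations
  - employee 3 (Uma): dept_id=NULL, no match -> kept with NULL
  - employee 4 (Victor): dept_id=4 -> matches Marketing
Match against employees (self):
  - employee 1 (Fiona): manager_id=NULL -> NULL
  - employee 2 (Beth): manager_id=NULL -> NULL
  - employee 3 (Uma): manager_id=1 -> Fiona
  - employee 4 (Victor): manager_id=NULL -> NULL

SQL:
SELECT a.name, b.name AS department, c.name AS manager
FROM employees a
LEFT JOIN departments b ON a.dept_id = b.id
LEFT JOIN employees c ON a.manager_id = c.id

Result:
name   | department | manager
-------+------------+--------
Fiona  | NULL       | NULL   
Beth   | Operations | NULL   
Uma    | NULL       | Fiona  
Victor | Marketing  | NULL   


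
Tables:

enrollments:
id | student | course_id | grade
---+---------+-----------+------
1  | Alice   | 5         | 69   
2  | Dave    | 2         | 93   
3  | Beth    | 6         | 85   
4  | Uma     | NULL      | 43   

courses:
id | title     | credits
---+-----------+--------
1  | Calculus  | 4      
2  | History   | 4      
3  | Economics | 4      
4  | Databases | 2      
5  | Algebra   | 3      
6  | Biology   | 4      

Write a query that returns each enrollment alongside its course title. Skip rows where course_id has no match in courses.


INNER JOIN keeps only enrollments rows whose course_id matches an id in courses. Walk through each enrollment:
  - enrollment 1 (Alice): course_id=5 -> matches Algebra
  - enrollment 2 (Dave): course_id=2 -> matches History
  - enrollment 3 (Beth): course_id=6 -> matches Biology
  - enrollment 4 (Uma): course_id=NULL, no match -> dropped
So 1 of 4 rows is dropped.

SQL:
SELECT a.student, b.title AS course
FROM enrollments a
INNER JOIN courses b ON a.course_id = b.id

Result:
student | course 
--------+--------
Alice   | Algebra
Dave    | History
Beth    | Biology


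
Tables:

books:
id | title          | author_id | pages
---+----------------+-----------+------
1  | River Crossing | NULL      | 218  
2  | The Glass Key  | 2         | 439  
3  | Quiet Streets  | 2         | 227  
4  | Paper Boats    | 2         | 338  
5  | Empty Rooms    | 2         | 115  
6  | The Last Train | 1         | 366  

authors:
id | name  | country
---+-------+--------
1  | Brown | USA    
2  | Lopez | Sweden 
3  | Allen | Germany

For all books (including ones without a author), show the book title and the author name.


LEFT JOIN keeps every row from books (the left table); where author_id has no match in authors, the author columns become NULL. Walk through each book:
  - book 1 (River Crossing): author_id=NULL, no match -> kept with NULL
  - book 2 (The Glass Key): author_id=2 -> matches Lopez
  - book 3 (Quiet Streets): author_id=2 -> matches Lopez
  - book 4 (Paper Boats): author_id=2 -> matches Lopez
  - book 5 (Empty Rooms): author_id=2 -> matches Lopez
  - book 6 (The Last Train): author_id=1 -> matches Brown
All 6 rows appear; 1 has NULL author.

SQL:
SELECT a.title, b.name AS author
FROM books a
LEFT JOIN authors b ON a.author_id = b.id

Result:
title          | author
---------------+-------
River Crossing | NULL  
The Glass Key  | Lopez 
Quiet Streets  | Lopez 
Paper Boats    | Lopez 
Empty Rooms    | Lopez 
The Last Train | Brown 


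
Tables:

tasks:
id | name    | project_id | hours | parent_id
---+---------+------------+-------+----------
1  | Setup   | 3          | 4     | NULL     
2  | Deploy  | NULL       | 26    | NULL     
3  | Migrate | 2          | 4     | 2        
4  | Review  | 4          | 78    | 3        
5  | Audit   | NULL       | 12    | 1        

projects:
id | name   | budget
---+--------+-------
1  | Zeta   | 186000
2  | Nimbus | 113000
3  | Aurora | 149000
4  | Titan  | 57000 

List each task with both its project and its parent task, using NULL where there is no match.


Two LEFT JOINs from the same base table tasks: one to projects via project_id, one to tasks itself via parent_id. Both are LEFT so every task is preserved.
Match against projects:
  - task 1 (Setup): project_id=3 -> matches Aurora
  - task 2 (Deploy): project_id=NULL, no match -> kept with NULL
  - task 3 (Migrate): project_id=2 -> matches Nimbus
  - task 4 (Review): project_id=4 -> matches Titan
  - task 5 (Audit): project_id=NULL, no match -> kept with NULL
Match against tasks (self):
  - task 1 (Setup): parent_id=NULL -> NULL
  - task 2 (Deploy): parent_id=NULL -> NULL
  - task 3 (Migrate): parent_id=2 -> Deploy
  - task 4 (Review): parent_id=3 -> Migrate
  - task 5 (Audit): parent_id=1 -> Setup

SQL:
SELECT a.name, b.name AS project, c.name AS parent
FROM tasks a
LEFT JOIN projects b ON a.project_id = b.id
LEFT JOIN tasks c ON a.parent_id = c.id

Result:
name    | project | parent 
--------+---------+--------
Setup   | Aurora  | NULL   
Deploy  | NULL    | NULL   
Migrate | Nimbus  | Deploy 
Review  | Titan   | Migrate
Audit   | NULL    | Setup  


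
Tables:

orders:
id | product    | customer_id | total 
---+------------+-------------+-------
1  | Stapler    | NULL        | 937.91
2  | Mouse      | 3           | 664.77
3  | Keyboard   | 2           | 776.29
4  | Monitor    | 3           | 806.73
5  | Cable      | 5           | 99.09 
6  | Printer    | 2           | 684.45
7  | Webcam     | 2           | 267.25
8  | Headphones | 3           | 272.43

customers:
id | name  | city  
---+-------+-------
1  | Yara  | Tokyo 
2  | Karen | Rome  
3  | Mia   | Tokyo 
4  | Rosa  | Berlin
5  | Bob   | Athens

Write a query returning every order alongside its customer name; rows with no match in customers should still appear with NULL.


LEFT JOIN keeps every row from orders (the left table); where customer_id has no match in customers, the customer columns become NULL. Walk through each order:
  - order 1 (Stapler): customer_id=NULL, no match -> kept with NULL
  - order 2 (Mouse): customer_id=3 -> matches Mia
  - order 3 (Keyboard): customer_id=2 -> matches Karen
  - order 4 (Monitor): customer_id=3 -> matches Mia
  - order 5 (Cable): customer_id=5 -> matches Bob
  - order 6 (Printer): customer_id=2 -> matches Karen
  - order 7 (Webcam): customer_id=2 -> matches Karen
  - order 8 (Headphones): customer_id=3 -> matches Mia
All 8 rows appear; 1 has NULL customer.

SQL:
SELECT a.product, b.name AS customer
FROM orders a
LEFT JOIN customers b ON a.customer_id = b.id

Result:
product    | customer
-----------+---------
Stapler    | NULL    
Mouse      | Mia     
Keyboard   | Karen   
Monitor    | Mia     
Cable      | Bob     
Printer    | Karen   
Webcam     | Karen   
Headphones | Mia     


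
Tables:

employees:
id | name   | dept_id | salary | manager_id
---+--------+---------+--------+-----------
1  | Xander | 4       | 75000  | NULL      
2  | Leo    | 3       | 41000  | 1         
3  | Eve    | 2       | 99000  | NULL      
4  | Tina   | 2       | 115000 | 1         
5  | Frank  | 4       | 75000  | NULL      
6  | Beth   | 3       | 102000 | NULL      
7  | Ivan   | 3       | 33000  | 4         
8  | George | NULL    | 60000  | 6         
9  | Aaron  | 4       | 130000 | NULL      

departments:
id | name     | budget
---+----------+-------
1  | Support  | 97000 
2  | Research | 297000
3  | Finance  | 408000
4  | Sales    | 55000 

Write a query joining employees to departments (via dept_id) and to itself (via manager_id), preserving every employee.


Two LEFT JOINs from the same base table employees: one to departments via dept_id, one to employees itself via manager_id. Both are LEFT so every employee is preserved.
Match against departments:
  - employee 1 (Xander): dept_id=4 -> matches Sales
  - employee 2 (Leo): dept_id=3 -> matches Finance
  - employee 3 (Eve): dept_id=2 -> matches Research
  - employee 4 (Tina): dept_id=2 -> matches Research
  - employee 5 (Frank): dept_id=4 -> matches Sales
  - employee 6 (Beth): dept_id=3 -> matches Finance
  - employee 7 (Ivan): dept_id=3 -> matches Finance
  - employee 8 (George): dept_id=NULL, no match -> kept with NULL
  - employee 9 (Aaron): dept_id=4 -> matches Sales
Match against employees (self):
  - employee 1 (Xander): manager_id=NULL -> NULL
  - employee 2 (Leo): manager_id=1 -> Xander
  - employee 3 (Eve): manager_id=NULL -> NULL
  - employee 4 (Tina): manager_id=1 -> Xander
  - employee 5 (Frank): manager_id=NULL -> NULL
  - employee 6 (Beth): manager_id=NULL -> NULL
  - employee 7 (Ivan): manager_id=4 -> Tina
  - employee 8 (George): manager_id=6 -> Beth
  - employee 9 (Aaron): manager_id=NULL -> NULL

SQL:
SELECT a.name, b.name AS department, c.name AS manager
FROM employees a
LEFT JOIN departments b ON a.dept_id = b.id
LEFT JOIN employees c ON a.manager_id = c.id

Result:
name   | department | manager
-------+------------+--------
Xander | Sales      | NULL   
Leo    | Finance    | Xander 
Eve    | Research   | NULL   
Tina   | Research   | Xander 
Frank  | Sales      | NULL   
Beth   | Finance    | NULL   
Ivan   | Finance    | Tina   
George | NULL       | Beth   
Aaron  | Sales      | NULL   


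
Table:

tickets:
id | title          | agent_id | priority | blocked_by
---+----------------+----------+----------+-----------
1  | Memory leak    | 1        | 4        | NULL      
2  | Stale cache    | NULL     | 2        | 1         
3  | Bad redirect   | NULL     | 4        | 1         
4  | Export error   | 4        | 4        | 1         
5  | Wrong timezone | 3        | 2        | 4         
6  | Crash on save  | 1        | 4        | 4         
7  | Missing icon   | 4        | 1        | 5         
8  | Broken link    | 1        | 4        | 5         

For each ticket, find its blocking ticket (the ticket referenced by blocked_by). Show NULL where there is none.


This is a self-join: tickets is joined to a second copy of itself, matching each row's blocked_by to another row's id. Use LEFT JOIN so rows with blocked_by=NULL are kept.
  - ticket 1 (Memory leak): blocked_by=NULL -> NULL
  - ticket 2 (Stale cache): blocked_by=1 -> Memory leak
  - ticket 3 (Bad redirect): blocked_by=1 -> Memory leak
  - ticket 4 (Export error): blocked_by=1 -> Memory leak
  - ticket 5 (Wrong timezone): blocked_by=4 -> Export error
  - ticket 6 (Crash on save): blocked_by=4 -> Export error
  - ticket 7 (Missing icon): blocked_by=5 -> Wrong timezone
  - ticket 8 (Broken link): blocked_by=5 -> Wrong timezone

SQL:
SELECT a.title AS item, b.title AS blocked_by
FROM tickets a
LEFT JOIN tickets b ON a.blocked_by = b.id

Result:
item           | blocked_by    
---------------+---------------
Memory leak    | NULL          
Stale cache    | Memory leak   
Bad redirect   | Memory leak   
Export error   | Memory leak   
Wrong timezone | Export error  
Crash on save  | Export error  
Missing icon   | Wrong timezone
Broken link    | Wrong timezone


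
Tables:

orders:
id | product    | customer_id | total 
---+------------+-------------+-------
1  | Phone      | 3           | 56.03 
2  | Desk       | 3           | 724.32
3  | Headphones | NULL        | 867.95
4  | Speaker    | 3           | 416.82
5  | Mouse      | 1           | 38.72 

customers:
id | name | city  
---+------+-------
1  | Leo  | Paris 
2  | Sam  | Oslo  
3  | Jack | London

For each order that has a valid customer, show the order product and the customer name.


INNER JOIN keeps only orders rows whose customer_id matches an id in customers. Walk through each order:
  - order 1 (Phone): customer_id=3 -> matches Jack
  - order 2 (Desk): customer_id=3 -> matches Jack
  - order 3 (Headphones): customer_id=NULL, no match -> dropped
  - order 4 (Speaker): customer_id=3 -> matches Jack
  - order 5 (Mouse): customer_id=1 -> matches Leo
So 1 of 5 rows is dropped.

SQL:
SELECT a.product, b.name AS customer
FROM orders a
INNER JOIN customers b ON a.customer_id = b.id

Result:
product | customer
--------+---------
Phone   | Jack    
Desk    | Jack    
Speaker | Jack    
Mouse   | Leo     
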